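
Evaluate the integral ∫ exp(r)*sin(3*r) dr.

exp(r)*sin(3*r)/10 - 3*exp(r)*cos(3*r)/10 + C

Let I denote the integral. Integrate by parts with u = sin(3*r), dv = exp(r) dr, so v = exp(r): I = exp(r)*sin(3*r) − 3·∫ exp(r)*cos(3*r) dr.
Apply parts again with u = cos(3*r), dv = exp(r) dr: ∫ exp(r)*cos(3*r) dr = exp(r)*cos(3*r) + 3·I. Substituting back brings back I: I = exp(r)*sin(3*r) - 3*exp(r)*cos(3*r) − 9·I.
Solving for I: (1 + 9)·I equals the remaining terms, so I = (1/10)·(exp(r)*sin(3*r) - 3*exp(r)*cos(3*r)).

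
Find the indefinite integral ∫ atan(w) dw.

w*atan(w) - log(w**2 + 1)/2 + C

Use integration by parts with u = arctan(w), dv = dw.
Then du = 1/(w**2 + 1) dw.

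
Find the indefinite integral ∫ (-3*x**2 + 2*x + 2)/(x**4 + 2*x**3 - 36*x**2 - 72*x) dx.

Factor the denominator: x*(x - 6)*(x + 2)*(x + 6).
Partial-fraction decomposition: 59/(144*(x + 6)) - 7/(32*(x + 2)) - 47/(288*(x - 6)) - 1/(36*x).
Integrate each term: A/(x−a) contributes A·log|x−a|.

-log(x)/36 - 47*log(x - 6)/288 - 7*log(x + 2)/32 + 59*log(x + 6)/144 + C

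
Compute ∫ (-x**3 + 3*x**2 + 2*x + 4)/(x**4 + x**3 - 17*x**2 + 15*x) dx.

4*log(x)/15 + 5*log(x - 3)/24 - 2*log(x - 1)/3 - 97*log(x + 5)/120 + C

Factor the denominator: x*(x - 3)*(x - 1)*(x + 5).
Partial-fraction decomposition: -97/(120*(x + 5)) - 2/(3*(x - 1)) + 5/(24*(x - 3)) + 4/(15*x).
Integrate each term: A/(x−a) contributes A·log|x−a|.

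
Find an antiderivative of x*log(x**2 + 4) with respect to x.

Let u = x**2 + 4, so du = (2*x) dx.
The integral becomes (1/2)·∫ log(u) du; integrate by parts with u′=log(u), dv′=du.

x**2*log(x**2 + 4)/2 - x**2/2 + 2*log(x**2 + 4) + C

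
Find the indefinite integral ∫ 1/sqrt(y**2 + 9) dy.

log(y + sqrt(y**2 + 9)) + C

Substitute y = 3·tan(θ), so dy = 3·sec(θ)^2 dθ and the radical becomes sqrt(y**2 + 9) = 3·sec(θ) by the Pythagorean identity.
Integrate the resulting trig expression in θ, then back-substitute tan(θ) = y/3, sec(θ) = sqrt(y**2 + 9)/3 (absorbing any constant into C).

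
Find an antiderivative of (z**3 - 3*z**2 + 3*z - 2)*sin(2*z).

-z**3*cos(2*z)/2 + 3*z**2*sin(2*z)/4 + 3*z**2*cos(2*z)/2 - 3*z*sin(2*z)/2 - 3*z*cos(2*z)/4 + 3*sin(2*z)/8 + cos(2*z)/4 + C

Use integration by parts with u = z**3 - 3*z**2 + 3*z - 2, dv = sin(2*z) dz, so v = -cos(2*z)/2.
Apply parts 3 times (tabular method): alternate signs, differentiate u down to 0, integrate dv up.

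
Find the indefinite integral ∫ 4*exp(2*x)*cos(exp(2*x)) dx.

Let u = exp(2*x), so du = (2*exp(2*x)) dx.
Rewriting, the integral becomes 2·∫ cos(u) du = 2·sin(u).
Substituting back, u = exp(2*x).

2*sin(exp(2*x)) + C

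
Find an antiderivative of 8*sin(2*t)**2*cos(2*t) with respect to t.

4*sin(2*t)**3/3 + C

Let u = sin(2*t), so du = (2*cos(2*t)) dt.
Rewriting, the integral becomes 4·∫ u^2 du = 4·u^3/3.
Substituting back, u = sin(2*t).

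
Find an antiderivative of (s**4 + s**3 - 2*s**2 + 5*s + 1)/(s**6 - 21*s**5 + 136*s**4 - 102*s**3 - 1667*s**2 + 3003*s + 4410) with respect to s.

-62609*log(s - 7)/3200 + 1471*log(s - 6)/63 - 121*log(s - 5)/32 - log(s + 1)/896 - 11*log(s + 3)/7200 - 1341/(80*s - 560) + C

Factor the denominator: (s - 7)**2*(s - 6)*(s - 5)*(s + 1)*(s + 3).
Partial-fraction decomposition: -11/(7200*(s + 3)) - 1/(896*(s + 1)) - 121/(32*(s - 5)) + 1471/(63*(s - 6)) - 62609/(3200*(s - 7)) + 1341/(80*(s - 7)**2).
Integrate each term; A/(s−a) gives A·log|s−a|; A/(s−a)² gives −A/(s−a).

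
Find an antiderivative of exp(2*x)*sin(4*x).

Let I denote the integral. Integrate by parts with u = sin(4*x), dv = exp(2*x) dx, so v = exp(2*x)/2: I = exp(2*x)*sin(4*x)/2 − 2·∫ exp(2*x)*cos(4*x) dx.
Apply parts again with u = cos(4*x), dv = exp(2*x) dx: ∫ exp(2*x)*cos(4*x) dx = exp(2*x)*cos(4*x)/2 + 2·I. Substituting back brings back I: I = exp(2*x)*sin(4*x)/2 - exp(2*x)*cos(4*x) − 4·I.
Solving for I: (1 + 4)·I equals the remaining terms, so I = (1/5)·(exp(2*x)*sin(4*x)/2 - exp(2*x)*cos(4*x)).

exp(2*x)*sin(4*x)/10 - exp(2*x)*cos(4*x)/5 + C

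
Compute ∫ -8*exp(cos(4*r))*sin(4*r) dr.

2*exp(cos(4*r)) + C

Let u = cos(4*r), so du = (-4*sin(4*r)) dr.
Rewriting, the integral becomes 2·∫ e^u du = 2·e^u.
Substituting back, u = cos(4*r).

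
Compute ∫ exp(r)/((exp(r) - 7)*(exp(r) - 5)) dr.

Let u = e^r, du = e^r dr.
The integral becomes ∫ du/((u-7)(u-5)); decompose into partial fractions.

log(exp(r) - 7)/2 - log(exp(r) - 5)/2 + C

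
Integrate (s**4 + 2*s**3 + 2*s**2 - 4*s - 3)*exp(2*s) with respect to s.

(s**4 + 2*s**2 - 6*s)*exp(2*s)/2 + C

Use integration by parts with u = s**4 + 2*s**3 + 2*s**2 - 4*s - 3, dv = exp(2*s) ds, so v = exp(2*s)/2.
Apply parts 4 times (tabular method): alternate signs, differentiate u down to 0, integrate dv up.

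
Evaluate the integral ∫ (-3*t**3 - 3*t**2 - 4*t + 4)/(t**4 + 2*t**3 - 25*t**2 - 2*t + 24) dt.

-42*log(t - 4)/25 + log(t - 1)/7 + 4*log(t + 1)/25 - 284*log(t + 6)/175 + C

Factor the denominator: (t - 4)*(t - 1)*(t + 1)*(t + 6).
Partial-fraction decomposition: -284/(175*(t + 6)) + 4/(25*(t + 1)) + 1/(7*(t - 1)) - 42/(25*(t - 4)).
Integrate each term: A/(t−a) contributes A·log|t−a|.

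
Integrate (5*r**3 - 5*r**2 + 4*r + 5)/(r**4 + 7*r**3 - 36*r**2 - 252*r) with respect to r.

Factor the denominator: r*(r - 6)*(r + 6)*(r + 7).
Partial-fraction decomposition: 1983/(91*(r + 7)) - 1279/(72*(r + 6)) + 929/(936*(r - 6)) - 5/(252*r).
Integrate each term: A/(r−a) contributes A·log|r−a|.

-5*log(r)/252 + 929*log(r - 6)/936 - 1279*log(r + 6)/72 + 1983*log(r + 7)/91 + C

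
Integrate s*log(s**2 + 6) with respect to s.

Let u = s**2 + 6, so du = (2*s) ds.
The integral becomes (1/2)·∫ log(u) du; integrate by parts with u′=log(u), dv′=du.

s**2*log(s**2 + 6)/2 - s**2/2 + 3*log(s**2 + 6) + C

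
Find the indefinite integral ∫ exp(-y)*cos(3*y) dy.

Let I denote the integral. Integrate by parts with u = cos(3*y), dv = exp(-y) dy, so v = -exp(-y): I = -exp(-y)*cos(3*y) − 3·∫ exp(-y)*sin(3*y) dy.
Apply parts again with u = sin(3*y), dv = exp(-y) dy: ∫ exp(-y)*sin(3*y) dy = -exp(-y)*sin(3*y) + 3·I. Substituting back brings back I: I = 3*exp(-y)*sin(3*y) - exp(-y)*cos(3*y) − 9·I.
Solving for I: (1 + 9)·I equals the remaining terms, so I = (1/10)·(3*exp(-y)*sin(3*y) - exp(-y)*cos(3*y)).

3*exp(-y)*sin(3*y)/10 - exp(-y)*cos(3*y)/10 + C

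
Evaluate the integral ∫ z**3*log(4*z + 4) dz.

z**4*log(4*z + 4)/4 - z**4/16 + z**3/12 - z**2/8 + z/4 - log(z + 1)/4 + C

Use integration by parts with u = log(4*z + 4), dv = z**3 dz.
Then du = 4/(4*z + 4) dz and v = z**4/4.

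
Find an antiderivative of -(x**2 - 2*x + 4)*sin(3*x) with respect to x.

x**2*cos(3*x)/3 - 2*x*sin(3*x)/9 - 2*x*cos(3*x)/3 + 2*sin(3*x)/9 + 34*cos(3*x)/27 + C

Use integration by parts with u = x**2 - 2*x + 4, dv = -sin(3*x) dx, so v = cos(3*x)/3.
Apply parts 2 times (tabular method): alternate signs, differentiate u down to 0, integrate dv up.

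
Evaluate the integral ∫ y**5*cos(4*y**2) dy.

y**4*sin(4*y**2)/8 + y**2*cos(4*y**2)/16 - sin(4*y**2)/64 + C

Let u = y², du = 2y dy; rewrite as (1/2)∫ u^2·cos(4u) du.
Now integrate by parts 2 times.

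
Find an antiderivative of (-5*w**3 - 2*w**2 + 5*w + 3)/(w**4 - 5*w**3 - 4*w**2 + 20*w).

3*log(w)/20 - 647*log(w - 5)/105 + 35*log(w - 2)/24 - 25*log(w + 2)/56 + C

Factor the denominator: w*(w - 5)*(w - 2)*(w + 2).
Partial-fraction decomposition: -25/(56*(w + 2)) + 35/(24*(w - 2)) - 647/(105*(w - 5)) + 3/(20*w).
Integrate each term: A/(w−a) contributes A·log|w−a|.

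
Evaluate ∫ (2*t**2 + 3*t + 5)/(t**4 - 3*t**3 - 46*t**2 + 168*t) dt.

5*log(t)/168 + 95*log(t - 6)/156 - 49*log(t - 4)/88 - 82*log(t + 7)/1001 + C

Factor the denominator: t*(t - 6)*(t - 4)*(t + 7).
Partial-fraction decomposition: -82/(1001*(t + 7)) - 49/(88*(t - 4)) + 95/(156*(t - 6)) + 5/(168*t).
Integrate each term: A/(t−a) contributes A·log|t−a|.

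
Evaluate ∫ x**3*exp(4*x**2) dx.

Let u = x², du = 2x dx; rewrite as (1/2)∫ u^1·exp(4u) du.
Now integrate by parts 1 time.

(4*x**2 - 1)*exp(4*x**2)/32 + C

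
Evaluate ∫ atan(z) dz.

z*atan(z) - log(z**2 + 1)/2 + C

Use integration by parts with u = arctan(z), dv = dz.
Then du = 1/(z**2 + 1) dz.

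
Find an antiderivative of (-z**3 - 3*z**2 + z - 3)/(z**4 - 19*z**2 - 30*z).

log(z)/10 - 99*log(z - 5)/140 - 9*log(z + 2)/14 + log(z + 3)/4 + C

Factor the denominator: z*(z - 5)*(z + 2)*(z + 3).
Partial-fraction decomposition: 1/(4*(z + 3)) - 9/(14*(z + 2)) - 99/(140*(z - 5)) + 1/(10*z).
Integrate each term: A/(z−a) contributes A·log|z−a|.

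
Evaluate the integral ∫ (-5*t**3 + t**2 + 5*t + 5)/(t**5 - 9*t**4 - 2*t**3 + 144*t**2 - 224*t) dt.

Factor the denominator: t*(t - 7)*(t - 4)*(t - 2)*(t + 4).
Partial-fraction decomposition: 107/(704*(t + 4)) - 7/(40*(t - 2)) + 93/(64*(t - 4)) - 542/(385*(t - 7)) - 5/(224*t).
Integrate each term: A/(t−a) contributes A·log|t−a|.

-5*log(t)/224 - 542*log(t - 7)/385 + 93*log(t - 4)/64 - 7*log(t - 2)/40 + 107*log(t + 4)/704 + C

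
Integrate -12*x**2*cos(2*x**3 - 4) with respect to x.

-2*sin(2*x**3 - 4) + C

Let u = 2*x**3 - 4, so du = (6*x**2) dx.
Rewriting, the integral becomes -2·∫ cos(u) du = -2·sin(u).
Substituting back, u = 2*x**3 - 4.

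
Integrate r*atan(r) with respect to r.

r**2*atan(r)/2 - r/2 + atan(r)/2 + C

Use integration by parts with u = arctan(r), dv = r dr.
Then du = 1/(r**2 + 1) dr.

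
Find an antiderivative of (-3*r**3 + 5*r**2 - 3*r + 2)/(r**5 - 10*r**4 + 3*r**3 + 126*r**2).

-32*log(r)/1323 - 803*log(r - 7)/490 + 121*log(r - 6)/81 + 137*log(r + 3)/810 - 1/(63*r) + C

Factor the denominator: r**2*(r - 7)*(r - 6)*(r + 3).
Partial-fraction decomposition: 137/(810*(r + 3)) + 121/(81*(r - 6)) - 803/(490*(r - 7)) - 32/(1323*r) + 1/(63*r**2).
Integrate each term; A/(r−a) gives A·log|r−a|; A/(r−a)² gives −A/(r−a).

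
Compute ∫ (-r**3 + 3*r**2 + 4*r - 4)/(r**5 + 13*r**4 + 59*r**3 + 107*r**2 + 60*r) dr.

-log(r)/15 + log(r + 1)/6 + 19*log(r + 3)/6 - 23*log(r + 4)/3 + 22*log(r + 5)/5 + C

Factor the denominator: r*(r + 1)*(r + 3)*(r + 4)*(r + 5).
Partial-fraction decomposition: 22/(5*(r + 5)) - 23/(3*(r + 4)) + 19/(6*(r + 3)) + 1/(6*(r + 1)) - 1/(15*r).
Integrate each term: A/(r−a) contributes A·log|r−a|.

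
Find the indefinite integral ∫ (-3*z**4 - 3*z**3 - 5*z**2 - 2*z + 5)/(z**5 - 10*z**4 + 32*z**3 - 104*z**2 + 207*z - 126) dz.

-4243*log(z - 7)/870 + 7*log(z - 2)/5 - 2*log(z - 1)/15 + 177*log(z**2 + 9)/580 - 443*atan(z/3)/870 + C

Factor the denominator: (z - 7)*(z - 2)*(z - 1)*(z**2 + 9).
Partial-fraction decomposition: (177*z - 443)/(290*(z**2 + 9)) - 2/(15*(z - 1)) + 7/(5*(z - 2)) - 4243/(870*(z - 7)).
Integrate each term; A/(z−a) gives A·log|z−a|; the (Bz+D)/(z²+p²) term gives a log and an atan.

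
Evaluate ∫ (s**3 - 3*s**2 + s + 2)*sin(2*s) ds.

Use integration by parts with u = s**3 - 3*s**2 + s + 2, dv = sin(2*s) ds, so v = -cos(2*s)/2.
Apply parts 3 times (tabular method): alternate signs, differentiate u down to 0, integrate dv up.

-s**3*cos(2*s)/2 + 3*s**2*sin(2*s)/4 + 3*s**2*cos(2*s)/2 - 3*s*sin(2*s)/2 + s*cos(2*s)/4 - sin(2*s)/8 - 7*cos(2*s)/4 + C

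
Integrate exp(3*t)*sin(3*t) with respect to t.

exp(3*t)*sin(3*t)/6 - exp(3*t)*cos(3*t)/6 + C

Let I denote the integral. Integrate by parts with u = sin(3*t), dv = exp(3*t) dt, so v = exp(3*t)/3: I = exp(3*t)*sin(3*t)/3 − ∫ exp(3*t)*cos(3*t) dt.
Apply parts again with u = cos(3*t), dv = exp(3*t) dt: ∫ exp(3*t)*cos(3*t) dt = exp(3*t)*cos(3*t)/3 + I. Substituting back brings back I: I = exp(3*t)*sin(3*t)/3 - exp(3*t)*cos(3*t)/3 − I.
Solving for I: (1 + 1)·I equals the remaining terms, so I = (1/2)·(exp(3*t)*sin(3*t)/3 - exp(3*t)*cos(3*t)/3).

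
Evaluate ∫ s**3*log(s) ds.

s**4*log(s)/4 - s**4/16 + C

Use integration by parts with u = log(s), dv = s**3 ds.
Then du = 1/s ds and v = s**4/4.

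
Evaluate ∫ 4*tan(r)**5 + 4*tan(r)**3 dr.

Let u = tan(r), so du = (tan(r)**2 + 1) dr.
Rewriting, the integral becomes 4·∫ u^3 du = 4·u^4/4.
Substituting back, u = tan(r).

tan(r)**4 + C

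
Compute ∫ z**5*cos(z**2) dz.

z**4*sin(z**2)/2 + z**2*cos(z**2) - sin(z**2) + C

Let u = z², du = 2z dz; rewrite as (1/2)∫ u^2·cos(1u) du.
Now integrate by parts 2 times.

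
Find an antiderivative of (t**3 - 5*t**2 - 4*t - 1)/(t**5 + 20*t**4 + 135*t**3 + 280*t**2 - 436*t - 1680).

-log(t - 2)/144 + 43*log(t + 4)/12 - 33*log(t + 5)/2 + 373*log(t + 6)/16 - 187*log(t + 7)/18 + C

Factor the denominator: (t - 2)*(t + 4)*(t + 5)*(t + 6)*(t + 7).
Partial-fraction decomposition: -187/(18*(t + 7)) + 373/(16*(t + 6)) - 33/(2*(t + 5)) + 43/(12*(t + 4)) - 1/(144*(t - 2)).
Integrate each term: A/(t−a) contributes A·log|t−a|.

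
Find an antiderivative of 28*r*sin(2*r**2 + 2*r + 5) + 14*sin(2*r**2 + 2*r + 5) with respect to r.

Let u = 2*r**2 + 2*r + 5, so du = (4*r + 2) dr.
Rewriting, the integral becomes 7·∫ sin(u) du = 7·-cos(u).
Substituting back, u = 2*r**2 + 2*r + 5.

-7*cos(2*r**2 + 2*r + 5) + C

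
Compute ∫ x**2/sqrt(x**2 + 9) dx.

x*sqrt(x**2 + 9)/2 - 9*log(x + sqrt(x**2 + 9))/2 + C

Substitute x = 3·tan(θ), so dx = 3·sec(θ)^2 dθ and the radical becomes sqrt(x**2 + 9) = 3·sec(θ) by the Pythagorean identity.
Integrate the resulting trig expression in θ, then back-substitute tan(θ) = x/3, sec(θ) = sqrt(x**2 + 9)/3 (absorbing any constant into C).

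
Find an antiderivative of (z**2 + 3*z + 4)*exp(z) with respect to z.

(z**2 + z + 3)*exp(z) + C

Use integration by parts with u = z**2 + 3*z + 4, dv = exp(z) dz, so v = exp(z).
Apply parts 2 times (tabular method): alternate signs, differentiate u down to 0, integrate dv up.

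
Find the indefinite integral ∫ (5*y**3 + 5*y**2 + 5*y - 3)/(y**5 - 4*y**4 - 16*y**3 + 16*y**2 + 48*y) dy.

Factor the denominator: y*(y - 6)*(y - 2)*(y + 2)**2.
Partial-fraction decomposition: -129/(512*(y + 2)) + 33/(64*(y + 2)**2) - 67/(128*(y - 2)) + 429/(512*(y - 6)) - 1/(16*y).
Integrate each term; A/(y−a) gives A·log|y−a|; A/(y−a)² gives −A/(y−a).

-log(y)/16 + 429*log(y - 6)/512 - 67*log(y - 2)/128 - 129*log(y + 2)/512 - 33/(64*y + 128) + C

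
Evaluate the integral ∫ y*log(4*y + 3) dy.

y**2*log(4*y + 3)/2 - y**2/4 + 3*y/8 - 9*log(4*y + 3)/32 + C

Use integration by parts with u = log(4*y + 3), dv = y dy.
Then du = 4/(4*y + 3) dy and v = y**2/2.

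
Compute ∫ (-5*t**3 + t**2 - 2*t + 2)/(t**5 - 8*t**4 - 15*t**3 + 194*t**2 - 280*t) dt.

-log(t)/140 - 839*log(t - 7)/630 + 155*log(t - 4)/108 - 19*log(t - 2)/70 + 331*log(t + 5)/1890 + C

Factor the denominator: t*(t - 7)*(t - 4)*(t - 2)*(t + 5).
Partial-fraction decomposition: 331/(1890*(t + 5)) - 19/(70*(t - 2)) + 155/(108*(t - 4)) - 839/(630*(t - 7)) - 1/(140*t).
Integrate each term: A/(t−a) contributes A·log|t−a|.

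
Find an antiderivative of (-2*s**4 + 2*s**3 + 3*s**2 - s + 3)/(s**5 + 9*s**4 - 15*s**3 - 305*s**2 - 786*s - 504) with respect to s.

-137*log(s - 6)/546 - log(s + 1)/84 - 61*log(s + 3)/24 + 13*log(s + 4)/2 - 1777*log(s + 7)/312 + C

Factor the denominator: (s - 6)*(s + 1)*(s + 3)*(s + 4)*(s + 7).
Partial-fraction decomposition: -1777/(312*(s + 7)) + 13/(2*(s + 4)) - 61/(24*(s + 3)) - 1/(84*(s + 1)) - 137/(546*(s - 6)).
Integrate each term: A/(s−a) contributes A·log|s−a|.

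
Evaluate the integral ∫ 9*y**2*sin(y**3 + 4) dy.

Let u = y**3 + 4, so du = (3*y**2) dy.
Rewriting, the integral becomes 3·∫ sin(u) du = 3·-cos(u).
Substituting back, u = y**3 + 4.

-3*cos(y**3 + 4) + C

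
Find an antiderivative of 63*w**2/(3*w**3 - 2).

Let u = 3*w**3 - 2, so du = (9*w**2) dw.
Rewriting, the integral becomes 7·∫ 1/u du = 7·log(u).
Substituting back, u = 3*w**3 - 2.

7*log(3*w**3 - 2) + C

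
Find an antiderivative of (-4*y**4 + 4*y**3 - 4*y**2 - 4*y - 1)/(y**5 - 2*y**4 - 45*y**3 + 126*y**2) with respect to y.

-61*log(y)/1764 - 4489*log(y - 6)/1404 + 53*log(y - 3)/54 - 2229*log(y + 7)/1274 + 1/(126*y) + C

Factor the denominator: y**2*(y - 6)*(y - 3)*(y + 7).
Partial-fraction decomposition: -2229/(1274*(y + 7)) + 53/(54*(y - 3)) - 4489/(1404*(y - 6)) - 61/(1764*y) - 1/(126*y**2).
Integrate each term; A/(y−a) gives A·log|y−a|; A/(y−a)² gives −A/(y−a).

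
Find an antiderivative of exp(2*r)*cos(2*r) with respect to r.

Let I denote the integral. Integrate by parts with u = cos(2*r), dv = exp(2*r) dr, so v = exp(2*r)/2: I = exp(2*r)*cos(2*r)/2 + ∫ exp(2*r)*sin(2*r) dr.
Apply parts again with u = sin(2*r), dv = exp(2*r) dr: ∫ exp(2*r)*sin(2*r) dr = exp(2*r)*sin(2*r)/2 − I. Substituting back brings back I: I = exp(2*r)*sin(2*r)/2 + exp(2*r)*cos(2*r)/2 − I.
Solving for I: (1 + 1)·I equals the remaining terms, so I = (1/2)·(exp(2*r)*sin(2*r)/2 + exp(2*r)*cos(2*r)/2).

exp(2*r)*sin(2*r)/4 + exp(2*r)*cos(2*r)/4 + C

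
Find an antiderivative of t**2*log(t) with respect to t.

Use integration by parts with u = log(t), dv = t**2 dt.
Then du = 1/t dt and v = t**3/3.

t**3*log(t)/3 - t**3/9 + C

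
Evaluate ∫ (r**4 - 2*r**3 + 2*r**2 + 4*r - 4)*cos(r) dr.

Use integration by parts with u = r**4 - 2*r**3 + 2*r**2 + 4*r - 4, dv = cos(r) dr, so v = sin(r).
Apply parts 4 times (tabular method): alternate signs, differentiate u down to 0, integrate dv up.

r**4*sin(r) - 2*r**3*sin(r) + 4*r**3*cos(r) - 10*r**2*sin(r) - 6*r**2*cos(r) + 16*r*sin(r) - 20*r*cos(r) + 16*sin(r) + 16*cos(r) + C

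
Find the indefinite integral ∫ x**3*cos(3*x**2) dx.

x**2*sin(3*x**2)/6 + cos(3*x**2)/18 + C

Let u = x², du = 2x dx; rewrite as (1/2)∫ u^1·cos(3u) du.
Now integrate by parts 1 time.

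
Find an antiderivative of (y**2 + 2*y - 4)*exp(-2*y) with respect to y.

(-2*y**2 - 6*y + 5)*exp(-2*y)/4 + C

Use integration by parts with u = y**2 + 2*y - 4, dv = exp(-2*y) dy, so v = -exp(-2*y)/2.
Apply parts 2 times (tabular method): alternate signs, differentiate u down to 0, integrate dv up.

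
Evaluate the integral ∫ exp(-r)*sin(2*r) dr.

-exp(-r)*sin(2*r)/5 - 2*exp(-r)*cos(2*r)/5 + C

Let I denote the integral. Integrate by parts with u = sin(2*r), dv = exp(-r) dr, so v = -exp(-r): I = -exp(-r)*sin(2*r) + 2·∫ exp(-r)*cos(2*r) dr.
Apply parts again with u = cos(2*r), dv = exp(-r) dr: ∫ exp(-r)*cos(2*r) dr = -exp(-r)*cos(2*r) − 2·I. Substituting back brings back I: I = -exp(-r)*sin(2*r) - 2*exp(-r)*cos(2*r) − 4·I.
Solving for I: (1 + 4)·I equals the remaining terms, so I = (1/5)·(-exp(-r)*sin(2*r) - 2*exp(-r)*cos(2*r)).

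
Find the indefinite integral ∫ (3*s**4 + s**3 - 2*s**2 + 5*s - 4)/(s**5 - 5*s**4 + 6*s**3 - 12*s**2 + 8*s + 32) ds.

102*log(s - 4)/25 - 9*log(s - 2)/8 - 3*log(s + 1)/25 + 33*log(s**2 + 4)/400 + 181*atan(s/2)/200 + C

Factor the denominator: (s - 4)*(s - 2)*(s + 1)*(s**2 + 4).
Partial-fraction decomposition: (33*s + 362)/(200*(s**2 + 4)) - 3/(25*(s + 1)) - 9/(8*(s - 2)) + 102/(25*(s - 4)).
Integrate each term; A/(s−a) gives A·log|s−a|; the (Bs+D)/(s²+p²) term gives a log and an atan.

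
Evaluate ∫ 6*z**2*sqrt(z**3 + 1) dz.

Let u = z**3 + 1, so du = (3*z**2) dz.
Rewriting, the integral becomes 2·∫ √u du = 2·(2/3)u^(3/2).
Substituting back, u = z**3 + 1.

4*(z**3 + 1)**(3/2)/3 + C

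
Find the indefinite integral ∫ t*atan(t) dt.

t**2*atan(t)/2 - t/2 + atan(t)/2 + C

Use integration by parts with u = arctan(t), dv = t dt.
Then du = 1/(t**2 + 1) dt.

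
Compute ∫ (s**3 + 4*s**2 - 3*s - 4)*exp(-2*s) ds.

(-4*s**3 - 22*s**2 - 10*s + 11)*exp(-2*s)/8 + C

Use integration by parts with u = s**3 + 4*s**2 - 3*s - 4, dv = exp(-2*s) ds, so v = -exp(-2*s)/2.
Apply parts 3 times (tabular method): alternate signs, differentiate u down to 0, integrate dv up.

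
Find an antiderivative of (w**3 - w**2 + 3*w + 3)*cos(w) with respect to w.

w**3*sin(w) - w**2*sin(w) + 3*w**2*cos(w) - 3*w*sin(w) - 2*w*cos(w) + 5*sin(w) - 3*cos(w) + C

Use integration by parts with u = w**3 - w**2 + 3*w + 3, dv = cos(w) dw, so v = sin(w).
Apply parts 3 times (tabular method): alternate signs, differentiate u down to 0, integrate dv up.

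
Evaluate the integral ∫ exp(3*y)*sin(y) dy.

Let I denote the integral. Integrate by parts with u = sin(y), dv = exp(3*y) dy, so v = exp(3*y)/3: I = exp(3*y)*sin(y)/3 − (1/3)·∫ exp(3*y)*cos(y) dy.
Apply parts again with u = cos(y), dv = exp(3*y) dy: ∫ exp(3*y)*cos(y) dy = exp(3*y)*cos(y)/3 + (1/3)·I. Substituting back brings back I: I = exp(3*y)*sin(y)/3 - exp(3*y)*cos(y)/9 − (1/9)·I.
Solving for I: (1 + 1/9)·I equals the remaining terms, so I = (9/10)·(exp(3*y)*sin(y)/3 - exp(3*y)*cos(y)/9).

3*exp(3*y)*sin(y)/10 - exp(3*y)*cos(y)/10 + C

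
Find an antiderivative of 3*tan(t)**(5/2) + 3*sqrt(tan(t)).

2*tan(t)**(3/2) + C

Let u = tan(t), so du = (tan(t)**2 + 1) dt.
Rewriting, the integral becomes 3·∫ √u du = 3·(2/3)u^(3/2).
Substituting back, u = tan(t).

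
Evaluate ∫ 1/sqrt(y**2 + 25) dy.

Substitute y = 5·tan(θ), so dy = 5·sec(θ)^2 dθ and the radical becomes sqrt(y**2 + 25) = 5·sec(θ) by the Pythagorean identity.
Integrate the resulting trig expression in θ, then back-substitute tan(θ) = y/5, sec(θ) = sqrt(y**2 + 25)/5 (absorbing any constant into C).

log(y + sqrt(y**2 + 25)) + C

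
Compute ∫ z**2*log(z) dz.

Use integration by parts with u = log(z), dv = z**2 dz.
Then du = 1/z dz and v = z**3/3.

z**3*log(z)/3 - z**3/9 + C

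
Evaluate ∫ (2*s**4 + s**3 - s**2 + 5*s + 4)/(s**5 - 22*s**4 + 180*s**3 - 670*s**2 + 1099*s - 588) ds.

Factor the denominator: (s - 7)**2*(s - 4)*(s - 3)*(s - 1).
Partial-fraction decomposition: 11/(216*(s - 1)) - 199/(32*(s - 3)) + 584/(27*(s - 4)) - 3877/(288*(s - 7)) + 5135/(72*(s - 7)**2).
Integrate each term; A/(s−a) gives A·log|s−a|; A/(s−a)² gives −A/(s−a).

-3877*log(s - 7)/288 + 584*log(s - 4)/27 - 199*log(s - 3)/32 + 11*log(s - 1)/216 - 5135/(72*s - 504) + C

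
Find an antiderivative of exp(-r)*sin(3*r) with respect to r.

-exp(-r)*sin(3*r)/10 - 3*exp(-r)*cos(3*r)/10 + C

Let I denote the integral. Integrate by parts with u = sin(3*r), dv = exp(-r) dr, so v = -exp(-r): I = -exp(-r)*sin(3*r) + 3·∫ exp(-r)*cos(3*r) dr.
Apply parts again with u = cos(3*r), dv = exp(-r) dr: ∫ exp(-r)*cos(3*r) dr = -exp(-r)*cos(3*r) − 3·I. Substituting back brings back I: I = -exp(-r)*sin(3*r) - 3*exp(-r)*cos(3*r) − 9·I.
Solving for I: (1 + 9)·I equals the remaining terms, so I = (1/10)·(-exp(-r)*sin(3*r) - 3*exp(-r)*cos(3*r)).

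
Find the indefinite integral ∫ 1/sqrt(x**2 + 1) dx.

Substitute x = tan(θ), so dx = sec(θ)^2 dθ and the radical becomes sqrt(x**2 + 1) = sec(θ) by the Pythagorean identity.
Integrate the resulting trig expression in θ, then back-substitute tan(θ) = x, sec(θ) = sqrt(x**2 + 1) (absorbing any constant into C).

log(x + sqrt(x**2 + 1)) + C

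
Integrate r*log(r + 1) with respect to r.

Use integration by parts with u = log(r + 1), dv = r dr.
Then du = 1/(r + 1) dr and v = r**2/2.

r**2*log(r + 1)/2 - r**2/4 + r/2 - log(r + 1)/2 + C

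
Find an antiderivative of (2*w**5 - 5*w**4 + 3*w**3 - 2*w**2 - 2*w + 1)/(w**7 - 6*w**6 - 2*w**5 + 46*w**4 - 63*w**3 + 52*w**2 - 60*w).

-log(w)/60 + 1147*log(w - 5)/3120 - 59*log(w - 2)/300 - 983*log(w + 3)/6000 + 31*log(w**2 + 1)/6500 + 71*atan(w)/1625 - 1/(50*w - 100) + C

Factor the denominator: w*(w - 5)*(w - 2)**2*(w + 3)*(w**2 + 1).
Partial-fraction decomposition: (31*w + 142)/(3250*(w**2 + 1)) - 983/(6000*(w + 3)) - 59/(300*(w - 2)) + 1/(50*(w - 2)**2) + 1147/(3120*(w - 5)) - 1/(60*w).
Integrate each term; A/(w−a) gives A·log|w−a|; the (Bw+D)/(w²+p²) term gives a log and an atan.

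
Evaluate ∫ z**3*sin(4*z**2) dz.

-z**2*cos(4*z**2)/8 + sin(4*z**2)/32 + C

Let u = z², du = 2z dz; rewrite as (1/2)∫ u^1·sin(4u) du.
Now integrate by parts 1 time.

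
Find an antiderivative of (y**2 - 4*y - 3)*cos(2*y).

y**2*sin(2*y)/2 - 2*y*sin(2*y) + y*cos(2*y)/2 - 7*sin(2*y)/4 - cos(2*y) + C

Use integration by parts with u = y**2 - 4*y - 3, dv = cos(2*y) dy, so v = sin(2*y)/2.
Apply parts 2 times (tabular method): alternate signs, differentiate u down to 0, integrate dv up.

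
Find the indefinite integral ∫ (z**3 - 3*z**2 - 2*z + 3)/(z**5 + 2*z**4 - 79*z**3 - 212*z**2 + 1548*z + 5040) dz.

Factor the denominator: (z - 7)*(z - 6)*(z + 4)*(z + 5)*(z + 6).
Partial-fraction decomposition: -103/(104*(z + 6)) + 17/(12*(z + 5)) - 101/(220*(z + 4)) - 3/(40*(z - 6)) + 185/(1716*(z - 7)).
Integrate each term: A/(z−a) contributes A·log|z−a|.

185*log(z - 7)/1716 - 3*log(z - 6)/40 - 101*log(z + 4)/220 + 17*log(z + 5)/12 - 103*log(z + 6)/104 + C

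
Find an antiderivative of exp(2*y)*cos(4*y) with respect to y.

Let I denote the integral. Integrate by parts with u = cos(4*y), dv = exp(2*y) dy, so v = exp(2*y)/2: I = exp(2*y)*cos(4*y)/2 + 2·∫ exp(2*y)*sin(4*y) dy.
Apply parts again with u = sin(4*y), dv = exp(2*y) dy: ∫ exp(2*y)*sin(4*y) dy = exp(2*y)*sin(4*y)/2 − 2·I. Substituting back brings back I: I = exp(2*y)*sin(4*y) + exp(2*y)*cos(4*y)/2 − 4·I.
Solving for I: (1 + 4)·I equals the remaining terms, so I = (1/5)·(exp(2*y)*sin(4*y) + exp(2*y)*cos(4*y)/2).

exp(2*y)*sin(4*y)/5 + exp(2*y)*cos(4*y)/10 + C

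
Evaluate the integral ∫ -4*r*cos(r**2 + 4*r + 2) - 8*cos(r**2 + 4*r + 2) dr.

Let u = r**2 + 4*r + 2, so du = (2*r + 4) dr.
Rewriting, the integral becomes -2·∫ cos(u) du = -2·sin(u).
Substituting back, u = r**2 + 4*r + 2.

-2*sin(r**2 + 4*r + 2) + C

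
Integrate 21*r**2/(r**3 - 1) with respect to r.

Let u = r**3 - 1, so du = (3*r**2) dr.
Rewriting, the integral becomes 7·∫ 1/u du = 7·log(u).
Substituting back, u = r**3 - 1.

7*log(r**3 - 1) + C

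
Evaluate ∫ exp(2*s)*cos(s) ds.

exp(2*s)*sin(s)/5 + 2*exp(2*s)*cos(s)/5 + C

Let I denote the integral. Integrate by parts with u = cos(s), dv = exp(2*s) ds, so v = exp(2*s)/2: I = exp(2*s)*cos(s)/2 + (1/2)·∫ exp(2*s)*sin(s) ds.
Apply parts again with u = sin(s), dv = exp(2*s) ds: ∫ exp(2*s)*sin(s) ds = exp(2*s)*sin(s)/2 − (1/2)·I. Substituting back brings back I: I = exp(2*s)*sin(s)/4 + exp(2*s)*cos(s)/2 − (1/4)·I.
Solving for I: (1 + 1/4)·I equals the remaining terms, so I = (4/5)·(exp(2*s)*sin(s)/4 + exp(2*s)*cos(s)/2).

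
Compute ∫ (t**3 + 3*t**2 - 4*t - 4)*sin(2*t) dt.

Use integration by parts with u = t**3 + 3*t**2 - 4*t - 4, dv = sin(2*t) dt, so v = -cos(2*t)/2.
Apply parts 3 times (tabular method): alternate signs, differentiate u down to 0, integrate dv up.

-t**3*cos(2*t)/2 + 3*t**2*sin(2*t)/4 - 3*t**2*cos(2*t)/2 + 3*t*sin(2*t)/2 + 11*t*cos(2*t)/4 - 11*sin(2*t)/8 + 11*cos(2*t)/4 + C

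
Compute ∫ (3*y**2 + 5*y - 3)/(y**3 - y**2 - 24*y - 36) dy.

15*log(y - 6)/8 + log(y + 2)/8 + log(y + 3) + C

Factor the denominator: (y - 6)*(y + 2)*(y + 3).
Partial-fraction decomposition: 1/(y + 3) + 1/(8*(y + 2)) + 15/(8*(y - 6)).
Integrate each term: A/(y−a) contributes A·log|y−a|.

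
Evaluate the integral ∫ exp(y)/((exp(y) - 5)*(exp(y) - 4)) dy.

log(exp(y) - 5) - log(exp(y) - 4) + C

Let u = e^y, du = e^y dy.
The integral becomes ∫ du/((u-4)(u-5)); decompose into partial fractions.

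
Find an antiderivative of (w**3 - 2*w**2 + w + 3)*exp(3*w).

Use integration by parts with u = w**3 - 2*w**2 + w + 3, dv = exp(3*w) dw, so v = exp(3*w)/3.
Apply parts 3 times (tabular method): alternate signs, differentiate u down to 0, integrate dv up.

(w**3 - 3*w**2 + 3*w + 2)*exp(3*w)/3 + C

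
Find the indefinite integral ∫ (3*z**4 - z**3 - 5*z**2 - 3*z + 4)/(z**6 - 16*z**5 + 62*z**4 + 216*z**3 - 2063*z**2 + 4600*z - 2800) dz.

3299*log(z - 7)/648 - 807*log(z - 5)/40 + 11021*log(z - 4)/729 - log(z - 1)/648 - 947*log(z + 5)/29160 - 616/(81*z - 324) + C

Factor the denominator: (z - 7)*(z - 5)*(z - 4)**2*(z - 1)*(z + 5).
Partial-fraction decomposition: -947/(29160*(z + 5)) - 1/(648*(z - 1)) + 11021/(729*(z - 4)) + 616/(81*(z - 4)**2) - 807/(40*(z - 5)) + 3299/(648*(z - 7)).
Integrate each term; A/(z−a) gives A·log|z−a|; A/(z−a)² gives −A/(z−a).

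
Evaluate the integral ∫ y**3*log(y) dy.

y**4*log(y)/4 - y**4/16 + C

Use integration by parts with u = log(y), dv = y**3 dy.
Then du = 1/y dy and v = y**4/4.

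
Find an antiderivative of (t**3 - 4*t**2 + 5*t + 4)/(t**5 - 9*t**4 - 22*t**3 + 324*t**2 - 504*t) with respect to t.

Factor the denominator: t*(t - 7)*(t - 6)*(t - 2)*(t + 6).
Partial-fraction decomposition: -193/(3744*(t + 6)) + 3/(160*(t - 2)) - 53/(144*(t - 6)) + 186/(455*(t - 7)) - 1/(126*t).
Integrate each term: A/(t−a) contributes A·log|t−a|.

-log(t)/126 + 186*log(t - 7)/455 - 53*log(t - 6)/144 + 3*log(t - 2)/160 - 193*log(t + 6)/3744 + C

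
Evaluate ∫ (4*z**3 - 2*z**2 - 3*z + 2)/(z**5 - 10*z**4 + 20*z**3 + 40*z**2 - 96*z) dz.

-log(z)/48 + 97*log(z - 6)/48 - 107*log(z - 4)/48 + 5*log(z - 2)/16 - log(z + 2)/12 + C

Factor the denominator: z*(z - 6)*(z - 4)*(z - 2)*(z + 2).
Partial-fraction decomposition: -1/(12*(z + 2)) + 5/(16*(z - 2)) - 107/(48*(z - 4)) + 97/(48*(z - 6)) - 1/(48*z).
Integrate each term: A/(z−a) contributes A·log|z−a|.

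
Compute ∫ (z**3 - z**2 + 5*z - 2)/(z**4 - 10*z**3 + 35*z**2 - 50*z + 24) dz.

Factor the denominator: (z - 4)*(z - 3)*(z - 2)*(z - 1).
Partial-fraction decomposition: -1/(2*(z - 1)) + 6/(z - 2) - 31/(2*(z - 3)) + 11/(z - 4).
Integrate each term: A/(z−a) contributes A·log|z−a|.

11*log(z - 4) - 31*log(z - 3)/2 + 6*log(z - 2) - log(z - 1)/2 + C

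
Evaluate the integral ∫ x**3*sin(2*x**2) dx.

-x**2*cos(2*x**2)/4 + sin(2*x**2)/8 + C

Let u = x², du = 2x dx; rewrite as (1/2)∫ u^1·sin(2u) du.
Now integrate by parts 1 time.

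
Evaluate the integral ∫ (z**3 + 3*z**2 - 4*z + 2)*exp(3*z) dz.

(9*z**3 + 18*z**2 - 48*z + 34)*exp(3*z)/27 + C

Use integration by parts with u = z**3 + 3*z**2 - 4*z + 2, dv = exp(3*z) dz, so v = exp(3*z)/3.
Apply parts 3 times (tabular method): alternate signs, differentiate u down to 0, integrate dv up.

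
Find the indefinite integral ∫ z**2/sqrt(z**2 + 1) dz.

z*sqrt(z**2 + 1)/2 - log(z + sqrt(z**2 + 1))/2 + C

Substitute z = tan(θ), so dz = sec(θ)^2 dθ and the radical becomes sqrt(z**2 + 1) = sec(θ) by the Pythagorean identity.
Integrate the resulting trig expression in θ, then back-substitute tan(θ) = z, sec(θ) = sqrt(z**2 + 1) (absorbing any constant into C).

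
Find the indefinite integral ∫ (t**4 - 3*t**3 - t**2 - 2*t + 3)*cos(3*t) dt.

t**4*sin(3*t)/3 - t**3*sin(3*t) + 4*t**3*cos(3*t)/9 - 7*t**2*sin(3*t)/9 - t**2*cos(3*t) - 14*t*cos(3*t)/27 + 95*sin(3*t)/81 + C

Use integration by parts with u = t**4 - 3*t**3 - t**2 - 2*t + 3, dv = cos(3*t) dt, so v = sin(3*t)/3.
Apply parts 4 times (tabular method): alternate signs, differentiate u down to 0, integrate dv up.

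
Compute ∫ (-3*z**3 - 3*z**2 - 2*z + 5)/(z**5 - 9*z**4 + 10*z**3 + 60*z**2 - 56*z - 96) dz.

-109*log(z - 6)/64 + 81*log(z - 4)/40 - 35*log(z - 2)/96 - log(z + 1)/15 + 7*log(z + 2)/64 + C

Factor the denominator: (z - 6)*(z - 4)*(z - 2)*(z + 1)*(z + 2).
Partial-fraction decomposition: 7/(64*(z + 2)) - 1/(15*(z + 1)) - 35/(96*(z - 2)) + 81/(40*(z - 4)) - 109/(64*(z - 6)).
Integrate each term: A/(z−a) contributes A·log|z−a|.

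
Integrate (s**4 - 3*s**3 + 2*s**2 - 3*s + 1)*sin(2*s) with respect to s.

Use integration by parts with u = s**4 - 3*s**3 + 2*s**2 - 3*s + 1, dv = sin(2*s) ds, so v = -cos(2*s)/2.
Apply parts 4 times (tabular method): alternate signs, differentiate u down to 0, integrate dv up.

-s**4*cos(2*s)/2 + s**3*sin(2*s) + 3*s**3*cos(2*s)/2 - 9*s**2*sin(2*s)/4 + s**2*cos(2*s)/2 - s*sin(2*s)/2 - 3*s*cos(2*s)/4 + 3*sin(2*s)/8 - 3*cos(2*s)/4 + C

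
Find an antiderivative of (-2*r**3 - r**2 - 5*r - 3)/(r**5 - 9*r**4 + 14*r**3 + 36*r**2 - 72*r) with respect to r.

Factor the denominator: r*(r - 6)*(r - 3)*(r - 2)*(r + 2).
Partial-fraction decomposition: 19/(320*(r + 2)) - 33/(32*(r - 2)) + 9/(5*(r - 3)) - 167/(192*(r - 6)) + 1/(24*r).
Integrate each term: A/(r−a) contributes A·log|r−a|.

log(r)/24 - 167*log(r - 6)/192 + 9*log(r - 3)/5 - 33*log(r - 2)/32 + 19*log(r + 2)/320 + C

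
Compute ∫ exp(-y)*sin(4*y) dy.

Let I denote the integral. Integrate by parts with u = sin(4*y), dv = exp(-y) dy, so v = -exp(-y): I = -exp(-y)*sin(4*y) + 4·∫ exp(-y)*cos(4*y) dy.
Apply parts again with u = cos(4*y), dv = exp(-y) dy: ∫ exp(-y)*cos(4*y) dy = -exp(-y)*cos(4*y) − 4·I. Substituting back brings back I: I = -exp(-y)*sin(4*y) - 4*exp(-y)*cos(4*y) − 16·I.
Solving for I: (1 + 16)·I equals the remaining terms, so I = (1/17)·(-exp(-y)*sin(4*y) - 4*exp(-y)*cos(4*y)).

-exp(-y)*sin(4*y)/17 - 4*exp(-y)*cos(4*y)/17 + C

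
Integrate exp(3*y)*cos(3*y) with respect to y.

Let I denote the integral. Integrate by parts with u = cos(3*y), dv = exp(3*y) dy, so v = exp(3*y)/3: I = exp(3*y)*cos(3*y)/3 + ∫ exp(3*y)*sin(3*y) dy.
Apply parts again with u = sin(3*y), dv = exp(3*y) dy: ∫ exp(3*y)*sin(3*y) dy = exp(3*y)*sin(3*y)/3 − I. Substituting back brings back I: I = exp(3*y)*sin(3*y)/3 + exp(3*y)*cos(3*y)/3 − I.
Solving for I: (1 + 1)·I equals the remaining terms, so I = (1/2)·(exp(3*y)*sin(3*y)/3 + exp(3*y)*cos(3*y)/3).

exp(3*y)*sin(3*y)/6 + exp(3*y)*cos(3*y)/6 + C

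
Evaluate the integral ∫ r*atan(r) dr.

r**2*atan(r)/2 - r/2 + atan(r)/2 + C

Use integration by parts with u = arctan(r), dv = r dr.
Then du = 1/(r**2 + 1) dr.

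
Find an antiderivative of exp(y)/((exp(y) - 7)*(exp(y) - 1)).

log(exp(y) - 7)/6 - log(exp(y) - 1)/6 + C

Let u = e^y, du = e^y dy.
The integral becomes ∫ du/((u-7)(u-1)); decompose into partial fractions.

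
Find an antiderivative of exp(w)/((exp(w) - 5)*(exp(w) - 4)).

log(exp(w) - 5) - log(exp(w) - 4) + C

Let u = e^w, du = e^w dw.
The integral becomes ∫ du/((u-5)(u-4)); decompose into partial fractions.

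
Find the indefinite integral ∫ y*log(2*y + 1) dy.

y**2*log(2*y + 1)/2 - y**2/4 + y/4 - log(2*y + 1)/8 + C

Use integration by parts with u = log(2*y + 1), dv = y dy.
Then du = 2/(2*y + 1) dy and v = y**2/2.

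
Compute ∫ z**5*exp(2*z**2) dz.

Let u = z², du = 2z dz; rewrite as (1/2)∫ u^2·exp(2u) du.
Now integrate by parts 2 times.

(2*z**4 - 2*z**2 + 1)*exp(2*z**2)/8 + C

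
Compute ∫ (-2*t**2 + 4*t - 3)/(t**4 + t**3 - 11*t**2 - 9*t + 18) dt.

-3*log(t - 3)/20 + log(t - 1)/24 - 19*log(t + 2)/15 + 11*log(t + 3)/8 + C

Factor the denominator: (t - 3)*(t - 1)*(t + 2)*(t + 3).
Partial-fraction decomposition: 11/(8*(t + 3)) - 19/(15*(t + 2)) + 1/(24*(t - 1)) - 3/(20*(t - 3)).
Integrate each term: A/(t−a) contributes A·log|t−a|.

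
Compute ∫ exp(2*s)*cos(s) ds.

exp(2*s)*sin(s)/5 + 2*exp(2*s)*cos(s)/5 + C

Let I denote the integral. Integrate by parts with u = cos(s), dv = exp(2*s) ds, so v = exp(2*s)/2: I = exp(2*s)*cos(s)/2 + (1/2)·∫ exp(2*s)*sin(s) ds.
Apply parts again with u = sin(s), dv = exp(2*s) ds: ∫ exp(2*s)*sin(s) ds = exp(2*s)*sin(s)/2 − (1/2)·I. Substituting back brings back I: I = exp(2*s)*sin(s)/4 + exp(2*s)*cos(s)/2 − (1/4)·I.
Solving for I: (1 + 1/4)·I equals the remaining terms, so I = (4/5)·(exp(2*s)*sin(s)/4 + exp(2*s)*cos(s)/2).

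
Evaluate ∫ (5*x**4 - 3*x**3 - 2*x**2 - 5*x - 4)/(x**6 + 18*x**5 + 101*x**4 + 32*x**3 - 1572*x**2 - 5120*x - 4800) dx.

43*log(x - 4)/1620 - 17*log(x + 2)/72 + 91*log(x + 4)/2 + 3502*log(x + 5)/81 - 3541*log(x + 6)/40 + 1157/(9*x + 45) + C

Factor the denominator: (x - 4)*(x + 2)*(x + 4)*(x + 5)**2*(x + 6).
Partial-fraction decomposition: -3541/(40*(x + 6)) + 3502/(81*(x + 5)) - 1157/(9*(x + 5)**2) + 91/(2*(x + 4)) - 17/(72*(x + 2)) + 43/(1620*(x - 4)).
Integrate each term; A/(x−a) gives A·log|x−a|; A/(x−a)² gives −A/(x−a).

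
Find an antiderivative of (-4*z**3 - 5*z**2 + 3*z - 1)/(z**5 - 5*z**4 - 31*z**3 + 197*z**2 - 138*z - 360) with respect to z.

-611*log(z - 5)/132 + 13*log(z - 4)/2 - 145*log(z - 3)/72 + log(z + 1)/120 + 133*log(z + 6)/990 + C

Factor the denominator: (z - 5)*(z - 4)*(z - 3)*(z + 1)*(z + 6).
Partial-fraction decomposition: 133/(990*(z + 6)) + 1/(120*(z + 1)) - 145/(72*(z - 3)) + 13/(2*(z - 4)) - 611/(132*(z - 5)).
Integrate each term: A/(z−a) contributes A·log|z−a|.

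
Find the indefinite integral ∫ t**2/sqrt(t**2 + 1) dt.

t*sqrt(t**2 + 1)/2 - log(t + sqrt(t**2 + 1))/2 + C

Substitute t = tan(θ), so dt = sec(θ)^2 dθ and the radical becomes sqrt(t**2 + 1) = sec(θ) by the Pythagorean identity.
Integrate the resulting trig expression in θ, then back-substitute tan(θ) = t, sec(θ) = sqrt(t**2 + 1) (absorbing any constant into C).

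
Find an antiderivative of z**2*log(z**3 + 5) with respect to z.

Let u = z**3 + 5, so du = (3*z**2) dz.
The integral becomes (1/3)·∫ log(u) du; integrate by parts with u′=log(u), dv′=du.

z**3*log(z**3 + 5)/3 - z**3/3 + 5*log(z**3 + 5)/3 + C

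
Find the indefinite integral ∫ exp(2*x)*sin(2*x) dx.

exp(2*x)*sin(2*x)/4 - exp(2*x)*cos(2*x)/4 + C

Let I denote the integral. Integrate by parts with u = sin(2*x), dv = exp(2*x) dx, so v = exp(2*x)/2: I = exp(2*x)*sin(2*x)/2 − ∫ exp(2*x)*cos(2*x) dx.
Apply parts again with u = cos(2*x), dv = exp(2*x) dx: ∫ exp(2*x)*cos(2*x) dx = exp(2*x)*cos(2*x)/2 + I. Substituting back brings back I: I = exp(2*x)*sin(2*x)/2 - exp(2*x)*cos(2*x)/2 − I.
Solving for I: (1 + 1)·I equals the remaining terms, so I = (1/2)·(exp(2*x)*sin(2*x)/2 - exp(2*x)*cos(2*x)/2).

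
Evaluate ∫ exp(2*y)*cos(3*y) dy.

Let I denote the integral. Integrate by parts with u = cos(3*y), dv = exp(2*y) dy, so v = exp(2*y)/2: I = exp(2*y)*cos(3*y)/2 + (3/2)·∫ exp(2*y)*sin(3*y) dy.
Apply parts again with u = sin(3*y), dv = exp(2*y) dy: ∫ exp(2*y)*sin(3*y) dy = exp(2*y)*sin(3*y)/2 − (3/2)·I. Substituting back brings back I: I = 3*exp(2*y)*sin(3*y)/4 + exp(2*y)*cos(3*y)/2 − (9/4)·I.
Solving for I: (1 + 9/4)·I equals the remaining terms, so I = (4/13)·(3*exp(2*y)*sin(3*y)/4 + exp(2*y)*cos(3*y)/2).

3*exp(2*y)*sin(3*y)/13 + 2*exp(2*y)*cos(3*y)/13 + C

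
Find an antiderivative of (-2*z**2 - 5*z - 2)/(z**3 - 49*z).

Factor the denominator: z*(z - 7)*(z + 7).
Partial-fraction decomposition: -65/(98*(z + 7)) - 135/(98*(z - 7)) + 2/(49*z).
Integrate each term: A/(z−a) contributes A·log|z−a|.

2*log(z)/49 - 135*log(z - 7)/98 - 65*log(z + 7)/98 + C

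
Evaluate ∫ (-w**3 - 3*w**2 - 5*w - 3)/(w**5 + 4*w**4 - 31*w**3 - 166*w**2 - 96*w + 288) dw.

Factor the denominator: (w - 6)*(w - 1)*(w + 3)*(w + 4)**2.
Partial-fraction decomposition: -139/(500*(w + 4)) - 33/(50*(w + 4)**2) + 1/(3*(w + 3)) + 3/(125*(w - 1)) - 119/(1500*(w - 6)).
Integrate each term; A/(w−a) gives A·log|w−a|; A/(w−a)² gives −A/(w−a).

-119*log(w - 6)/1500 + 3*log(w - 1)/125 + log(w + 3)/3 - 139*log(w + 4)/500 + 33/(50*w + 200) + C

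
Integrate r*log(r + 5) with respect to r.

r**2*log(r + 5)/2 - r**2/4 + 5*r/2 - 25*log(r + 5)/2 + C

Use integration by parts with u = log(r + 5), dv = r dr.
Then du = 1/(r + 5) dr and v = r**2/2.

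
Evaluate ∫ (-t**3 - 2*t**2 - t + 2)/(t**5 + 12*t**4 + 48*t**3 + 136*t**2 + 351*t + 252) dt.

log(t + 1)/90 - 38*log(t + 4)/225 + 127*log(t + 7)/522 - 31*log(t**2 + 9)/725 + 28*atan(t/3)/2175 + C

Factor the denominator: (t + 1)*(t + 4)*(t + 7)*(t**2 + 9).
Partial-fraction decomposition: -2*(31*t - 14)/(725*(t**2 + 9)) + 127/(522*(t + 7)) - 38/(225*(t + 4)) + 1/(90*(t + 1)).
Integrate each term; A/(t−a) gives A·log|t−a|; the (Bt+D)/(t²+p²) term gives a log and an atan.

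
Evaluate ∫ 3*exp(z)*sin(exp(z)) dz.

Let u = exp(z), so du = (exp(z)) dz.
Rewriting, the integral becomes 3·∫ sin(u) du = 3·-cos(u).
Substituting back, u = exp(z).

-3*cos(exp(z)) + C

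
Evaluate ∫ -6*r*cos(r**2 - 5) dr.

-3*sin(r**2 - 5) + C

Let u = r**2 - 5, so du = (2*r) dr.
Rewriting, the integral becomes -3·∫ cos(u) du = -3·sin(u).
Substituting back, u = r**2 - 5.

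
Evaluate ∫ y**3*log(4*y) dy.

Use integration by parts with u = log(4*y), dv = y**3 dy.
Then du = 1/y dy and v = y**4/4.

y**4*(log(y) + 2*log(2))/4 - y**4/16 + C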